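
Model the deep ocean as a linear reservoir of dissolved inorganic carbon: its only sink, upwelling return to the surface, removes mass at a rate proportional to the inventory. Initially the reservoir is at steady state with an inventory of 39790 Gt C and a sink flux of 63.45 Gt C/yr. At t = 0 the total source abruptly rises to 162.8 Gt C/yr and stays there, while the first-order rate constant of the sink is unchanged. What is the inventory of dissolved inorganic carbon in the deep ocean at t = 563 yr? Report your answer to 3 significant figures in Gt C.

The sink rate constant is k = F₀/M₀ = 63.45/39790 = 0.001595 yr⁻¹.
Solving dM/dt = F₁ − kM with M(0) = M₀ gives M(t) = F₁/k + (M₀ − F₁/k)·e^(−kt).
F₁/k = 162.8/0.001595 = 102090 Gt C; kt = 0.001595 × 563 = 0.8978, e^(−kt) = 0.4075.
M(563) = 102090 + (39790 − 102090) × 0.4075 = 102090 − 25390 = 76706 Gt C.

76700 Gt C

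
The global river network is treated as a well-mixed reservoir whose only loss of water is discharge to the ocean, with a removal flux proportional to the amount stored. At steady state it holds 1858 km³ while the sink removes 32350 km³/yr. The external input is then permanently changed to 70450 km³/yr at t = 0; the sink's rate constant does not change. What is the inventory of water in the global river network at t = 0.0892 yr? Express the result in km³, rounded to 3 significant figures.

τ = M₀/F₀ = 1858/32350 = 0.05743 yr; rate constant k = 1/τ.
New steady state M_∞ = F₁/k = F₁·τ = 70450 × 0.05743 = 4046.2 km³.
M(t) = M_∞ + (M₀ − M_∞)·e^(−t/τ); t/τ = 0.0892/0.05743 = 1.553, so e^(−t/τ) = 0.2116.
M(t) = 4046.2 − 2188 × 0.2116 = 3583.2 km³.

3580 km³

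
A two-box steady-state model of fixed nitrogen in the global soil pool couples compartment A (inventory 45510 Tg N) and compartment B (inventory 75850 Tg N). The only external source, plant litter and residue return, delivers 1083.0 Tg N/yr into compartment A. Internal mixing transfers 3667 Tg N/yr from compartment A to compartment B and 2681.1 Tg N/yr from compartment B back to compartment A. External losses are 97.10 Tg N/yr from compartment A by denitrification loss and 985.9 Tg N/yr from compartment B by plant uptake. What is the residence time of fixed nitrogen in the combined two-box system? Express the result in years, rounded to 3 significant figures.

112 yr

For the system as a whole, the A↔B exchange is internal and contributes nothing to the throughput; only the external sinks remove mass.
M_total = 45510 + 75850 = 121360 Tg N.
ΣF_external_out = 97.10 + 985.9 = 1083.0 Tg N/yr.
τ = M_total / ΣF_ext = 121360 / 1083.0 = 112.1 yr.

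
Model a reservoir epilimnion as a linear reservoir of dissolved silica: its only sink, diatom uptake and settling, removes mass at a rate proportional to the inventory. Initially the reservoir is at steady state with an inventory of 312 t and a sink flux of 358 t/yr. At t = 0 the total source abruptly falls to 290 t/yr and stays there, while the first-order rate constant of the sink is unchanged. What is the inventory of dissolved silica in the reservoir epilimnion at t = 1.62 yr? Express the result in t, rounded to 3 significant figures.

262 t

Residence time τ = M₀/F₀ = 0.8715 yr. The eventual steady state is M_∞ = M₀·(F₁/F₀) = 312 × 290/358 = 252.74 t.
The anomaly ΔM(t) = M(t) − M_∞ decays as ΔM₀·e^(−t/τ) with ΔM₀ = 312 − 252.74 = 59.26 t.
At t = 1.62 yr, e^(−t/τ) = e^(−1.859) = 0.1559, so ΔM = 9.236 t and M = 252.74 + 9.236 = 261.97 t.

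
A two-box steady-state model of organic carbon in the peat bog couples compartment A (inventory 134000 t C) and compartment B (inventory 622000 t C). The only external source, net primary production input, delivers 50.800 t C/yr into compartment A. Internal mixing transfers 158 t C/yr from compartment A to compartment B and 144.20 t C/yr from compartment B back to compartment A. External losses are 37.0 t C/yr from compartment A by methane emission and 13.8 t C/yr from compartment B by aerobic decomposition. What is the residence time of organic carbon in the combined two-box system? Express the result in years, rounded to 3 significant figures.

Treat the two boxes together as one reservoir: the mixing fluxes between them are internal recycling, so τ = ΣM / Σ(external losses).
M_total = 134000 + 622000 = 756000 t C.
ΣF_external_out = 37.0 + 13.8 = 50.800 t C/yr.
τ = M_total / ΣF_ext = 756000 / 50.800 = 14880 yr.

14900 yr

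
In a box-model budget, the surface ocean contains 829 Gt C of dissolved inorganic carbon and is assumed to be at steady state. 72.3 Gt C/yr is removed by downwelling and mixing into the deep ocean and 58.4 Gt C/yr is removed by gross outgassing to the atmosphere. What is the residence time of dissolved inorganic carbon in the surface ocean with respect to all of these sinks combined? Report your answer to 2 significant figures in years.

Total removal flux = 72.3 + 58.4 = 130.70 Gt C/yr.
τ = M / ΣF_out = 829 / 130.70 = 6.343 yr.

6.3 yr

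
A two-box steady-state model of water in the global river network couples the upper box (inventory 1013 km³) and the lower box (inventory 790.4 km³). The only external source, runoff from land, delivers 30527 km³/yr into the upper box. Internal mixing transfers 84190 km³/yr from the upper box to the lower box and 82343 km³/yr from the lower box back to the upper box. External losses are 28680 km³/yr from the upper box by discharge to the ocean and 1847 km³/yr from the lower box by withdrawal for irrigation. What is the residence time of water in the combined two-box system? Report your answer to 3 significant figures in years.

0.0591 yr

Treat the two boxes together as one reservoir: the mixing fluxes between them are internal recycling, so τ = ΣM / Σ(external losses).
M_total = 1013 + 790.4 = 1803.4 km³.
ΣF_external_out = 28680 + 1847 = 30527 km³/yr.
τ = M_total / ΣF_ext = 1803.4 / 30527 = 0.05908 yr.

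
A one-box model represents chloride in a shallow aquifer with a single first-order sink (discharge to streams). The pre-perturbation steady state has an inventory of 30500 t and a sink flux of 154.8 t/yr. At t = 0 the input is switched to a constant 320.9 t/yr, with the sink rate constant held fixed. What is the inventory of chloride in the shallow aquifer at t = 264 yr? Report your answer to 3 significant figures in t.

54700 t

τ = M₀/F₀ = 30500/154.8 = 197.0 yr; rate constant k = 1/τ.
New steady state M_∞ = F₁/k = F₁·τ = 320.9 × 197.0 = 63226 t.
M(t) = M_∞ + (M₀ − M_∞)·e^(−t/τ); t/τ = 264/197.0 = 1.340, so e^(−t/τ) = 0.2619.
M(t) = 63226 − 32730 × 0.2619 = 54656 t.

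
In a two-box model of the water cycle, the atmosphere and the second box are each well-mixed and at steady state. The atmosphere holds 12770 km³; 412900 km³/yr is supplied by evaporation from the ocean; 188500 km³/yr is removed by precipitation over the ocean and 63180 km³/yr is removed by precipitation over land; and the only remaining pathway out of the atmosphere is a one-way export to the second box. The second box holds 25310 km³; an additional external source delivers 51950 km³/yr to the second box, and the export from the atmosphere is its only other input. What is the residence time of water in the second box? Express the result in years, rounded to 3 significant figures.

Balance the atmosphere: ΣF_in = 412900 km³/yr.
Export to the second box = ΣF_in − (188500 + 63180) = 161220 km³/yr.
Total input to the second box = 161220 + 51950 = 213170 km³/yr; at steady state this equals its total output.
τ = M / F = 25310 / 213170 = 0.1187 yr.

0.119 yr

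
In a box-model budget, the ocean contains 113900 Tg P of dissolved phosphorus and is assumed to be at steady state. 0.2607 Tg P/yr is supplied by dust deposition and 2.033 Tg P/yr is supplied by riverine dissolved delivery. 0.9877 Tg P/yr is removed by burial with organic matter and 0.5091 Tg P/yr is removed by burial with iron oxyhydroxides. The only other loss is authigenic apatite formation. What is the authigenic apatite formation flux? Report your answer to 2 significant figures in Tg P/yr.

At steady state ΣF_in = ΣF_out.
ΣF_in = 0.2607 + 2.033 = 2.2937 Tg P/yr.
Authigenic apatite formation flux = ΣF_in − (0.9877 + 0.5091) = 2.2937 − 1.497 = 0.7969 Tg P/yr.

0.80 Tg P/yr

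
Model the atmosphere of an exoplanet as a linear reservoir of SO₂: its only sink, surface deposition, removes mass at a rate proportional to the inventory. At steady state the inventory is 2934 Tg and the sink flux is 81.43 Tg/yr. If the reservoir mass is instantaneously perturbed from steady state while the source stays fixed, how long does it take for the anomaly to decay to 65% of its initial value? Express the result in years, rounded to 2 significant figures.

16 yr

For a linear reservoir the anomaly decays as exp(−t/τ) with τ = M/F = 2934/81.43 = 36.03 yr.
exp(−t/τ) = 0.65 ⇒ t = −τ ln(0.65) = 36.03 × 0.4308 = 15.52 yr.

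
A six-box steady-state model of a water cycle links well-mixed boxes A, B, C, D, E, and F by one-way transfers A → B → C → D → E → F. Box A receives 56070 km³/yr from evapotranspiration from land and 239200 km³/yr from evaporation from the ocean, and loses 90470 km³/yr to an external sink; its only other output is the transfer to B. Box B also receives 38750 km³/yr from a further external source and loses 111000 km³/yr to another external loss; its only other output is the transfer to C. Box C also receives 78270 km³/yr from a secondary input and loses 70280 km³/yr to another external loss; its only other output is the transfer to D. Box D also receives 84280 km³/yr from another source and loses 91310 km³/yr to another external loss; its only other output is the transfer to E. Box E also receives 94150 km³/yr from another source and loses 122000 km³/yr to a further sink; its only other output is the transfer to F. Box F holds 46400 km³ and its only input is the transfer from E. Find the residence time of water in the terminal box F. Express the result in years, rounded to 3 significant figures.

0.439 yr

Box A: F(A→B) = (56070 + 239200) − 90470 = 204800 km³/yr.
Box B: F(B→C) = (204800 + 38750) − 111000 = 132550 km³/yr.
Box C: F(C→D) = (132550 + 78270) − 70280 = 140540 km³/yr.
Box D: F(D→E) = (140540 + 84280) − 91310 = 133510 km³/yr.
Box E: F(E→F) = (133510 + 94150) − 122000 = 105660 km³/yr.
Box F throughput = its input = 105660 km³/yr; τ = 46400 / 105660 = 0.4391 yr.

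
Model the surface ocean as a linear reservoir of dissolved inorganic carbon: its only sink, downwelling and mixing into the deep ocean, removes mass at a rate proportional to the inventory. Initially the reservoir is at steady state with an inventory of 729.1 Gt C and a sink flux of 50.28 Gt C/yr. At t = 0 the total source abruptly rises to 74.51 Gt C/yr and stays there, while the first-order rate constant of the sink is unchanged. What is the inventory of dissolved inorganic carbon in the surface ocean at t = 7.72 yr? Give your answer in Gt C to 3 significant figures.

874 Gt C

Residence time τ = M₀/F₀ = 14.50 yr. The eventual steady state is M_∞ = M₀·(F₁/F₀) = 729.1 × 74.51/50.28 = 1080.5 Gt C.
The anomaly ΔM(t) = M(t) − M_∞ decays as ΔM₀·e^(−t/τ) with ΔM₀ = 729.1 − 1080.5 = −351.4 Gt C.
At t = 7.72 yr, e^(−t/τ) = e^(−0.5324) = 0.5872, so ΔM = −206.3 Gt C and M = 1080.5 − 206.3 = 874.14 Gt C.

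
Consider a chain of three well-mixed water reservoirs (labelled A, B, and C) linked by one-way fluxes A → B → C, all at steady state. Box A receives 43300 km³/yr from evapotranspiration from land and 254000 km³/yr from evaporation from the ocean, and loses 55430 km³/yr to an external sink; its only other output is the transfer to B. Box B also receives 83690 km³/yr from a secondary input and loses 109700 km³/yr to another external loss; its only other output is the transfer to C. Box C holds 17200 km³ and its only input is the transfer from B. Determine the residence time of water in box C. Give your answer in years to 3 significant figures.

Box A: F(A→B) = (43300 + 254000) − 55430 = 241870 km³/yr.
Box B: F(B→C) = (241870 + 83690) − 109700 = 215860 km³/yr.
Box C throughput = its input = 215860 km³/yr; τ = 17200 / 215860 = 0.07968 yr.

0.0797 yr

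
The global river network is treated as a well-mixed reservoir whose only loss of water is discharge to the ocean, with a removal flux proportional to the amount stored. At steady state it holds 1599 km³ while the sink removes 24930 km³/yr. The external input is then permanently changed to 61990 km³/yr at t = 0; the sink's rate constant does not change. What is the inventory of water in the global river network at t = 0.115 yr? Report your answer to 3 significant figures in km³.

Residence time τ = M₀/F₀ = 0.06414 yr. The eventual steady state is M_∞ = M₀·(F₁/F₀) = 1599 × 61990/24930 = 3976.0 km³.
The anomaly ΔM(t) = M(t) − M_∞ decays as ΔM₀·e^(−t/τ) with ΔM₀ = 1599 − 3976.0 = −2377 km³.
At t = 0.115 yr, e^(−t/τ) = e^(−1.793) = 0.1665, so ΔM = −395.7 km³ and M = 3976.0 − 395.7 = 3580.3 km³.

3580 km³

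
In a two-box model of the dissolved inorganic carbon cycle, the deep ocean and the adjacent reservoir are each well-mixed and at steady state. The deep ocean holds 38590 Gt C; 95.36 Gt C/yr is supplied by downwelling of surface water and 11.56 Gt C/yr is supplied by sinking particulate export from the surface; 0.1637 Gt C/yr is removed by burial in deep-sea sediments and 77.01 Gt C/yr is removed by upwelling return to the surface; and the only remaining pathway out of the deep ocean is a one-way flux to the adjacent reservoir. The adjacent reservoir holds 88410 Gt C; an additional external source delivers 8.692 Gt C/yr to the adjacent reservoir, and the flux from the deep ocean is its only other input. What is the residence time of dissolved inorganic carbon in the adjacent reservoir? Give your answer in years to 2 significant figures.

Balance the deep ocean: ΣF_in = 95.36 + 11.56 = 106.92 Gt C/yr.
Flux to the adjacent reservoir = ΣF_in − (0.1637 + 77.01) = 29.746 Gt C/yr.
Total input to the adjacent reservoir = 29.746 + 8.692 = 38.438 Gt C/yr; at steady state this equals its total output.
τ = M / F = 88410 / 38.438 = 2300 yr.

2300 yr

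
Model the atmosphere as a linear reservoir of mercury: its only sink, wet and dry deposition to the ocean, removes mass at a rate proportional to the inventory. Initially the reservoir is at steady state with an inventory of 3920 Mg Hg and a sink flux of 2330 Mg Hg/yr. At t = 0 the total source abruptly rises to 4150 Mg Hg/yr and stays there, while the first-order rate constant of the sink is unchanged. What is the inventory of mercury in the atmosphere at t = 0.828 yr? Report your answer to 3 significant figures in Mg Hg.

Residence time τ = M₀/F₀ = 1.682 yr. The eventual steady state is M_∞ = M₀·(F₁/F₀) = 3920 × 4150/2330 = 6982.0 Mg Hg.
The anomaly ΔM(t) = M(t) − M_∞ decays as ΔM₀·e^(−t/τ) with ΔM₀ = 3920 − 6982.0 = −3062 Mg Hg.
At t = 0.828 yr, e^(−t/τ) = e^(−0.4922) = 0.6113, so ΔM = −1872 Mg Hg and M = 6982.0 − 1872 = 5110.2 Mg Hg.

5110 Mg Hg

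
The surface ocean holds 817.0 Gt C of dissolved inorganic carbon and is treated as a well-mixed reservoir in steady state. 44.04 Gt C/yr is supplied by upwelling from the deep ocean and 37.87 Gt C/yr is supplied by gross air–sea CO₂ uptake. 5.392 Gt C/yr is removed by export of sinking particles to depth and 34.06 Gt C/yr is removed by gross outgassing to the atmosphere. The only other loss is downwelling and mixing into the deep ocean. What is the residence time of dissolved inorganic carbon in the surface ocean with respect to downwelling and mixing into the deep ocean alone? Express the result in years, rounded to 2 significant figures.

At steady state ΣF_in = ΣF_out.
ΣF_in = 44.04 + 37.87 = 81.910 Gt C/yr.
Downwelling and mixing into the deep ocean flux = ΣF_in − (5.392 + 34.06) = 81.910 − 39.45 = 42.46 Gt C/yr.
τ = M / F = 817.0 / 42.46 = 19.24 yr.

19 yr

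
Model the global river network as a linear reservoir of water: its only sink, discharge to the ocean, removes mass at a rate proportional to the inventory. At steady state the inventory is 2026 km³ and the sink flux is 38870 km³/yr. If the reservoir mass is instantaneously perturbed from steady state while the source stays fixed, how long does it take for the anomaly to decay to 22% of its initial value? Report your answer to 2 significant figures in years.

0.079 yr

For a linear reservoir the anomaly decays as exp(−t/τ) with τ = M/F = 2026/38870 = 0.05212 yr.
exp(−t/τ) = 0.22 ⇒ t = −τ ln(0.22) = 0.05212 × 1.514 = 0.07892 yr.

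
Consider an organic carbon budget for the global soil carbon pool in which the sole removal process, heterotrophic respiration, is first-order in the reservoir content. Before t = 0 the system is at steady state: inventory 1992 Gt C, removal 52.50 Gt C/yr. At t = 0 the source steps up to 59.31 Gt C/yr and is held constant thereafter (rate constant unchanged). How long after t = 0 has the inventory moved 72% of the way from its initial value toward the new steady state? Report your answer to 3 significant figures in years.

48.3 yr

τ = M₀/F₀ = 1992/52.50 = 37.94 yr.
The remaining gap fraction is e^(−t/τ); 72% covered ⇒ e^(−t/τ) = 0.280.
t = −τ ln(0.280) = 37.94 × 1.273 = 48.30 yr.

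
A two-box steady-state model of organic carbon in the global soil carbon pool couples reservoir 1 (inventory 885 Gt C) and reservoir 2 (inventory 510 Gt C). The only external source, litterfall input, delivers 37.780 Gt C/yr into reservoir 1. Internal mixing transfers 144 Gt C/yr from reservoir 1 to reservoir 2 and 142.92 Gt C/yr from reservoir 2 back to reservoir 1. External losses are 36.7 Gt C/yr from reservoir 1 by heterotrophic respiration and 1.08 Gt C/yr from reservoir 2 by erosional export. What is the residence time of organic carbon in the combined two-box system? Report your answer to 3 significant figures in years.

Treat the two boxes together as one reservoir: the mixing fluxes between them are internal recycling, so τ = ΣM / Σ(external losses).
M_total = 885 + 510 = 1395.0 Gt C.
ΣF_external_out = 36.7 + 1.08 = 37.780 Gt C/yr.
τ = M_total / ΣF_ext = 1395.0 / 37.780 = 36.92 yr.

36.9 yr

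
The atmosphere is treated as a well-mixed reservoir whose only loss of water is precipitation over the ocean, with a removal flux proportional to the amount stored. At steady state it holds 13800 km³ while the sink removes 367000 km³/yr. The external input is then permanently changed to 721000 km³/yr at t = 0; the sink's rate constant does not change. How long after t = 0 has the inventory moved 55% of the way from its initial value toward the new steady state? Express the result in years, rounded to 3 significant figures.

τ = M₀/F₀ = 13800/367000 = 0.03760 yr.
The remaining gap fraction is e^(−t/τ); 55% covered ⇒ e^(−t/τ) = 0.450.
t = −τ ln(0.450) = 0.03760 × 0.7985 = 0.03003 yr.

0.0300 yr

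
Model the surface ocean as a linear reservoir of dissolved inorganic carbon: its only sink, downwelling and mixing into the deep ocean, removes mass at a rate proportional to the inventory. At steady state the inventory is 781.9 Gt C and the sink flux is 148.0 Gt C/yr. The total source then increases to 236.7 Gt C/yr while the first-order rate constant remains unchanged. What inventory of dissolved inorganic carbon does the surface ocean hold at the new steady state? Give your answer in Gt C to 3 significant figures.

Rate constant k = F/M = 148.0 / 781.9 = 0.1893 yr⁻¹.
At the new steady state, source = k·M_new ⇒ M_new = 236.7 / 0.1893 = 1251 Gt C.
(Equivalently M_new = M × F_new/F_old = 781.9 × 236.7/148.0.)

1250 Gt C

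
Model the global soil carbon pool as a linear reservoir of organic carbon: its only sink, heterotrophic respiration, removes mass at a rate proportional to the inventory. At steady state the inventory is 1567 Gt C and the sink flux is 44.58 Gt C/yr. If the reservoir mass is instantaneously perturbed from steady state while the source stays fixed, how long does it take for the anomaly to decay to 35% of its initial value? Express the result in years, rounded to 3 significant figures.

For a linear reservoir the anomaly decays as exp(−t/τ) with τ = M/F = 1567/44.58 = 35.15 yr.
exp(−t/τ) = 0.35 ⇒ t = −τ ln(0.35) = 35.15 × 1.050 = 36.90 yr.

36.9 yr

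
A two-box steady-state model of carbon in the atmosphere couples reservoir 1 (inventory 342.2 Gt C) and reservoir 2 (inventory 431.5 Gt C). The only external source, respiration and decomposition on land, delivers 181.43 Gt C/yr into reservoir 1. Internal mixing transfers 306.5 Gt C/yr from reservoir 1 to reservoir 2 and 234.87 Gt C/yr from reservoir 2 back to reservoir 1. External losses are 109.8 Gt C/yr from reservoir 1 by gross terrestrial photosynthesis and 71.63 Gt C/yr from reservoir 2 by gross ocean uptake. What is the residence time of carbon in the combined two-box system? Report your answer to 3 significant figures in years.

4.26 yr

Treat the two boxes together as one reservoir: the mixing fluxes between them are internal recycling, so τ = ΣM / Σ(external losses).
M_total = 342.2 + 431.5 = 773.70 Gt C.
ΣF_external_out = 109.8 + 71.63 = 181.43 Gt C/yr.
τ = M_total / ΣF_ext = 773.70 / 181.43 = 4.264 yr.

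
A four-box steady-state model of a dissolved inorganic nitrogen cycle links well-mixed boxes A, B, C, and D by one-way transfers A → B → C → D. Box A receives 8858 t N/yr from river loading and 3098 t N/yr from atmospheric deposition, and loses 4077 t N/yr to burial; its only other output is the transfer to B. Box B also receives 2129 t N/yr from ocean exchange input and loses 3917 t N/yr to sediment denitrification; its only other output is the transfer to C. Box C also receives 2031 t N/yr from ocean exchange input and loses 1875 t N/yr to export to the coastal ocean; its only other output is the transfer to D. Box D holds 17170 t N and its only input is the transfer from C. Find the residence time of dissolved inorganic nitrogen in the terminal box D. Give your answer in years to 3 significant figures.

Box A: F(A→B) = (8858 + 3098) − 4077 = 7879.0 t N/yr.
Box B: F(B→C) = (7879.0 + 2129) − 3917 = 6091.0 t N/yr.
Box C: F(C→D) = (6091.0 + 2031) − 1875 = 6247.0 t N/yr.
Box D throughput = its input = 6247.0 t N/yr; τ = 17170 / 6247.0 = 2.749 yr.

2.75 yr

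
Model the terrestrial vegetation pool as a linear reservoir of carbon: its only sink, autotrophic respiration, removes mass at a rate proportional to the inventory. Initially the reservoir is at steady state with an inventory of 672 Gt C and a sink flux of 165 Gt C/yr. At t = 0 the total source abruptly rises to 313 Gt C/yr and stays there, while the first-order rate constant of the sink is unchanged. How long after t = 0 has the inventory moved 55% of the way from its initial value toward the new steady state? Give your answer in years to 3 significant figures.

3.25 yr

τ = M₀/F₀ = 672/165 = 4.073 yr.
The remaining gap fraction is e^(−t/τ); 55% covered ⇒ e^(−t/τ) = 0.450.
t = −τ ln(0.450) = 4.073 × 0.7985 = 3.252 yr.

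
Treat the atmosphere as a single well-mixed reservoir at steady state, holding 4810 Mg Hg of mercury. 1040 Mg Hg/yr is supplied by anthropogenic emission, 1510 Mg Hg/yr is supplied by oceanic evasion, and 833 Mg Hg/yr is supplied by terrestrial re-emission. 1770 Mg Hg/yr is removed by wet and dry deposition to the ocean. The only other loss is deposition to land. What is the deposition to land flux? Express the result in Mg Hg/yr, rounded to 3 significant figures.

At steady state ΣF_in = ΣF_out.
ΣF_in = 1040 + 1510 + 833 = 3383.0 Mg Hg/yr.
Deposition to land flux = ΣF_in − (1770) = 3383.0 − 1770 = 1613 Mg Hg/yr.

1610 Mg Hg/yr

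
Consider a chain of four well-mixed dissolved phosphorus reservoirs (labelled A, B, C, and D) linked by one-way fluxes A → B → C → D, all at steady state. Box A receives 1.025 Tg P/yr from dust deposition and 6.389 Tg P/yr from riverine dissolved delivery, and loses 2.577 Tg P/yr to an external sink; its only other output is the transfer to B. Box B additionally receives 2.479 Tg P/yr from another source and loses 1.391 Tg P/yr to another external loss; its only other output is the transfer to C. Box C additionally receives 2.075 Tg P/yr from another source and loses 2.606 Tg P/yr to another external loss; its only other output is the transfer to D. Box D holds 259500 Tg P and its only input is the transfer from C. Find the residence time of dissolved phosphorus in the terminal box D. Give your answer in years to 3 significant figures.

48100 yr

Box A: F(A→B) = (1.025 + 6.389) − 2.577 = 4.8370 Tg P/yr.
Box B: F(B→C) = (4.8370 + 2.479) − 1.391 = 5.9250 Tg P/yr.
Box C: F(C→D) = (5.9250 + 2.075) − 2.606 = 5.3940 Tg P/yr.
Box D throughput = its input = 5.3940 Tg P/yr; τ = 259500 / 5.3940 = 48110 yr.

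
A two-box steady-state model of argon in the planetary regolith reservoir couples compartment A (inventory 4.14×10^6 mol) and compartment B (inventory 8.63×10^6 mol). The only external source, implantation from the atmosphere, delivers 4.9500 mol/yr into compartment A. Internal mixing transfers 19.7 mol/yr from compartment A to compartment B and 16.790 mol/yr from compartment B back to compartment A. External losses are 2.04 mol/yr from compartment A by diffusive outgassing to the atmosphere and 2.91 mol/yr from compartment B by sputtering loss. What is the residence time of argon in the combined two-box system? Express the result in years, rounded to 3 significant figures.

Treat the two boxes together as one reservoir: the mixing fluxes between them are internal recycling, so τ = ΣM / Σ(external losses).
M_total = 4.14×10^6 + 8.63×10^6 = 1.2770×10^7 mol.
ΣF_external_out = 2.04 + 2.91 = 4.9500 mol/yr.
τ = M_total / ΣF_ext = 1.2770×10^7 / 4.9500 = 2.580×10^6 yr.

2.58×10^6 yr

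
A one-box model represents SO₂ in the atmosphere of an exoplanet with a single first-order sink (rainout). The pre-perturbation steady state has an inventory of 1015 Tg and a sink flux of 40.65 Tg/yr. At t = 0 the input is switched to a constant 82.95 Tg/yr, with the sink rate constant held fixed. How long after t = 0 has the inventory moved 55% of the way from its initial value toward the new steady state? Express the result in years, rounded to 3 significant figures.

τ = M₀/F₀ = 1015/40.65 = 24.97 yr.
The remaining gap fraction is e^(−t/τ); 55% covered ⇒ e^(−t/τ) = 0.450.
t = −τ ln(0.450) = 24.97 × 0.7985 = 19.94 yr.

19.9 yr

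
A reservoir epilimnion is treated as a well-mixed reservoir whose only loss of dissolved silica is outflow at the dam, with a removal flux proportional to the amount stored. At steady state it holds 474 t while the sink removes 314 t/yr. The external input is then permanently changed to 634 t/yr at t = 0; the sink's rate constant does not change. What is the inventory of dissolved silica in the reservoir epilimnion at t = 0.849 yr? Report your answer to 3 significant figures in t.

682 t

Residence time τ = M₀/F₀ = 1.510 yr. The eventual steady state is M_∞ = M₀·(F₁/F₀) = 474 × 634/314 = 957.06 t.
The anomaly ΔM(t) = M(t) − M_∞ decays as ΔM₀·e^(−t/τ) with ΔM₀ = 474 − 957.06 = −483.1 t.
At t = 0.849 yr, e^(−t/τ) = e^(−0.5624) = 0.5698, so ΔM = −275.3 t and M = 957.06 − 275.3 = 681.80 t.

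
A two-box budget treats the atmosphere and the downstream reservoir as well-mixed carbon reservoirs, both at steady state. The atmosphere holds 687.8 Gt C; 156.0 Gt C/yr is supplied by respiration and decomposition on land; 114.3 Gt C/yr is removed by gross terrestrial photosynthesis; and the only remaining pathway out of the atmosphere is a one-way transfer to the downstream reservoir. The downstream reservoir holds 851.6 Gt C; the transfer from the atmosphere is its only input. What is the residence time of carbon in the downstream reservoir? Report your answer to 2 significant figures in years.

Balance the atmosphere: ΣF_in = 156.00 Gt C/yr.
Transfer to the downstream reservoir = ΣF_in − (114.3) = 41.700 Gt C/yr.
At steady state the output of the downstream reservoir equals its input, 41.700 Gt C/yr.
τ = M / F = 851.6 / 41.700 = 20.42 yr.

20 yr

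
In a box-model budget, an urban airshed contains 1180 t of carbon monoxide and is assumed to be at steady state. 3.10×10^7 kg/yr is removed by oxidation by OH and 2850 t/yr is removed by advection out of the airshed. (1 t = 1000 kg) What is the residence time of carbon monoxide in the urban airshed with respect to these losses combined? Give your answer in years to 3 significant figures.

Convert the oxidation by OH flux: 3.10×10^7 kg/yr = 31000 t/yr.
Total removal = 31000 + 2850 = 33850 t/yr.
τ = M / ΣF_out = 1180 / 33850 = 0.03486 yr.

0.0349 yr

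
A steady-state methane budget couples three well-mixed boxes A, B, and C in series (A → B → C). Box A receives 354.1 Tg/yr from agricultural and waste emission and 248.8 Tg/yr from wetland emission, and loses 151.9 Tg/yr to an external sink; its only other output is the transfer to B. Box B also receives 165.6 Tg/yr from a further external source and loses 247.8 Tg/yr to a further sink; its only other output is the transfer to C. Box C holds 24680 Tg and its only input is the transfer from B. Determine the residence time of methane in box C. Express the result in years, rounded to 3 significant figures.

Box A: F(A→B) = (354.1 + 248.8) − 151.9 = 451.00 Tg/yr.
Box B: F(B→C) = (451.00 + 165.6) − 247.8 = 368.80 Tg/yr.
Box C throughput = its input = 368.80 Tg/yr; τ = 24680 / 368.80 = 66.92 yr.

66.9 yr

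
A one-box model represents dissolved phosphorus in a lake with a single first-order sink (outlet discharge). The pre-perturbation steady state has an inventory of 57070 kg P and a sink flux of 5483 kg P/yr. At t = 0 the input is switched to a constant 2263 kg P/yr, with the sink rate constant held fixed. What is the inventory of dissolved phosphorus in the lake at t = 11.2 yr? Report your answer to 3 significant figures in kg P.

The sink rate constant is k = F₀/M₀ = 5483/57070 = 0.09607 yr⁻¹.
Solving dM/dt = F₁ − kM with M(0) = M₀ gives M(t) = F₁/k + (M₀ − F₁/k)·e^(−kt).
F₁/k = 2263/0.09607 = 23555 kg P; kt = 0.09607 × 11.2 = 1.076, e^(−kt) = 0.3409.
M(11.2) = 23555 + (57070 − 23555) × 0.3409 = 23555 + 11430 = 34981 kg P.

35000 kg P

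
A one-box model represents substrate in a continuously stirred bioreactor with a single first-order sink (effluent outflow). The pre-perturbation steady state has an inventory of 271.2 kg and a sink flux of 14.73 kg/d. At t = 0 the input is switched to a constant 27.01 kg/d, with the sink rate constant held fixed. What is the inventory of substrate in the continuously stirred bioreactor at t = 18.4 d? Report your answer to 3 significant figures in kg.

Residence time τ = M₀/F₀ = 18.41 d. The eventual steady state is M_∞ = M₀·(F₁/F₀) = 271.2 × 27.01/14.73 = 497.29 kg.
The anomaly ΔM(t) = M(t) − M_∞ decays as ΔM₀·e^(−t/τ) with ΔM₀ = 271.2 − 497.29 = −226.1 kg.
At t = 18.4 d, e^(−t/τ) = e^(−0.9994) = 0.3681, so ΔM = −83.23 kg and M = 497.29 − 83.23 = 414.07 kg.

414 kg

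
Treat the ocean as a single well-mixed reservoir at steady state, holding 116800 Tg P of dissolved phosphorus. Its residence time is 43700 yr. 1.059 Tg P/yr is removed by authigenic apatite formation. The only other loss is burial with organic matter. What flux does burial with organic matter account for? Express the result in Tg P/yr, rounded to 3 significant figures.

1.61 Tg P/yr

Total removal F = M/τ = 116800 / 43700 = 2.673 Tg P/yr.
Burial with organic matter = F − (1.059) = 2.673 − 1.059 = 1.614 Tg P/yr.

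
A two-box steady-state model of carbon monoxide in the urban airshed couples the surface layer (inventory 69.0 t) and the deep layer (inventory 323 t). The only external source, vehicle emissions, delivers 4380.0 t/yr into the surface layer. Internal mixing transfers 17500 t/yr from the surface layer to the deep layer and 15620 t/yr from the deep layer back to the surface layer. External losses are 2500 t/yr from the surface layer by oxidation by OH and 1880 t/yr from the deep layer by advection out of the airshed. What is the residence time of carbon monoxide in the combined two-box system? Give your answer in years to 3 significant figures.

0.0895 yr

Residence time in the combined system uses the total inventory and the total *external* removal — internal exchanges between the two boxes cancel.
M_total = 69.0 + 323 = 392.00 t.
ΣF_external_out = 2500 + 1880 = 4380.0 t/yr.
τ = M_total / ΣF_ext = 392.00 / 4380.0 = 0.08950 yr.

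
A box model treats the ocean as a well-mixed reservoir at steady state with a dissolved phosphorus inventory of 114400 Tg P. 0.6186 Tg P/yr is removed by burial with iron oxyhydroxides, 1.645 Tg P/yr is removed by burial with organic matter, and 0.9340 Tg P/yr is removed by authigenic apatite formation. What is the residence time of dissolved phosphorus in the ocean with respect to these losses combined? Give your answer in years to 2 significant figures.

36000 yr

Total removal = 0.6186 + 1.645 + 0.9340 = 3.1976 Tg P/yr.
τ = M / ΣF_out = 114400 / 3.1976 = 35780 yr.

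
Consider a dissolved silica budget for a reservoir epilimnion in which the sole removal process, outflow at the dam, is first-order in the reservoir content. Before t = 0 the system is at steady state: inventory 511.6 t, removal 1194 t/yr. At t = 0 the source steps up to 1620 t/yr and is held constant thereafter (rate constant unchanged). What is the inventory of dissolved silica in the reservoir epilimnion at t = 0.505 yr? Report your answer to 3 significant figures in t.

638 t

τ = M₀/F₀ = 511.6/1194 = 0.4285 yr; rate constant k = 1/τ.
New steady state M_∞ = F₁/k = F₁·τ = 1620 × 0.4285 = 694.13 t.
M(t) = M_∞ + (M₀ − M_∞)·e^(−t/τ); t/τ = 0.505/0.4285 = 1.179, so e^(−t/τ) = 0.3077.
M(t) = 694.13 − 182.5 × 0.3077 = 637.96 t.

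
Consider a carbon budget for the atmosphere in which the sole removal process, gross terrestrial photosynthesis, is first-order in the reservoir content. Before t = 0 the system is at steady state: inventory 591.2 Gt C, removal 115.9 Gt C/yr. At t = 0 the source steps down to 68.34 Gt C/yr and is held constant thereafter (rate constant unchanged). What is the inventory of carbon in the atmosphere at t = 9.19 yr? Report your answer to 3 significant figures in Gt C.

Residence time τ = M₀/F₀ = 5.101 yr. The eventual steady state is M_∞ = M₀·(F₁/F₀) = 591.2 × 68.34/115.9 = 348.60 Gt C.
The anomaly ΔM(t) = M(t) − M_∞ decays as ΔM₀·e^(−t/τ) with ΔM₀ = 591.2 − 348.60 = 242.6 Gt C.
At t = 9.19 yr, e^(−t/τ) = e^(−1.802) = 0.1650, so ΔM = 40.04 Gt C and M = 348.60 + 40.04 = 388.64 Gt C.

389 Gt C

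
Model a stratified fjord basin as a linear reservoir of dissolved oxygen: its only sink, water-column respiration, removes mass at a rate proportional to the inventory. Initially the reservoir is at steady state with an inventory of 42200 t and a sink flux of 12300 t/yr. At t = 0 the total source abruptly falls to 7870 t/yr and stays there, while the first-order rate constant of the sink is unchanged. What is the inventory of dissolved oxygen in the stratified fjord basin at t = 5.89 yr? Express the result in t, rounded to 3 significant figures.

The sink rate constant is k = F₀/M₀ = 12300/42200 = 0.2915 yr⁻¹.
Solving dM/dt = F₁ − kM with M(0) = M₀ gives M(t) = F₁/k + (M₀ − F₁/k)·e^(−kt).
F₁/k = 7870/0.2915 = 27001 t; kt = 0.2915 × 5.89 = 1.717, e^(−kt) = 0.1796.
M(5.89) = 27001 + (42200 − 27001) × 0.1796 = 27001 + 2730 = 29732 t.

29700 t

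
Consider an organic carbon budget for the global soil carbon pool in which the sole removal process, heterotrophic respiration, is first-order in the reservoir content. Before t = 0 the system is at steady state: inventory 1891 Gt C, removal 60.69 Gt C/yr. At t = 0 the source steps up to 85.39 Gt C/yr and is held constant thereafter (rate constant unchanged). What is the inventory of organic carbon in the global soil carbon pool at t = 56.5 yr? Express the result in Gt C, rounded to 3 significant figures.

τ = M₀/F₀ = 1891/60.69 = 31.16 yr; rate constant k = 1/τ.
New steady state M_∞ = F₁/k = F₁·τ = 85.39 × 31.16 = 2660.6 Gt C.
M(t) = M_∞ + (M₀ − M_∞)·e^(−t/τ); t/τ = 56.5/31.16 = 1.813, so e^(−t/τ) = 0.1631.
M(t) = 2660.6 − 769.6 × 0.1631 = 2535.1 Gt C.

2540 Gt C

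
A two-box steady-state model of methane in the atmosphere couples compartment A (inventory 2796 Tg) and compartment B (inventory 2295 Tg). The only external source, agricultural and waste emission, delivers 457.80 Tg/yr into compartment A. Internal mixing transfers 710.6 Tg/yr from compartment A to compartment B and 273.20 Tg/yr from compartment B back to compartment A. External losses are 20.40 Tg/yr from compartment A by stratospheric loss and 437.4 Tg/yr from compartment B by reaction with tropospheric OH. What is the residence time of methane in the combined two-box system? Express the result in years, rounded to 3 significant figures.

11.1 yr

For the system as a whole, the A↔B exchange is internal and contributes nothing to the throughput; only the external sinks remove mass.
M_total = 2796 + 2295 = 5091.0 Tg.
ΣF_external_out = 20.40 + 437.4 = 457.80 Tg/yr.
τ = M_total / ΣF_ext = 5091.0 / 457.80 = 11.12 yr.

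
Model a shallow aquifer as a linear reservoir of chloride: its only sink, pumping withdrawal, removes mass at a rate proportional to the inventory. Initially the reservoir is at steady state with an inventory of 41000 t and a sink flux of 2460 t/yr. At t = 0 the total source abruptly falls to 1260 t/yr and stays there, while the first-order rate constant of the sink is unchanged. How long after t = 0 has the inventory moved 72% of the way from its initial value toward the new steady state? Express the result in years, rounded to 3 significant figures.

21.2 yr

τ = M₀/F₀ = 41000/2460 = 16.67 yr.
The remaining gap fraction is e^(−t/τ); 72% covered ⇒ e^(−t/τ) = 0.280.
t = −τ ln(0.280) = 16.67 × 1.273 = 21.22 yr.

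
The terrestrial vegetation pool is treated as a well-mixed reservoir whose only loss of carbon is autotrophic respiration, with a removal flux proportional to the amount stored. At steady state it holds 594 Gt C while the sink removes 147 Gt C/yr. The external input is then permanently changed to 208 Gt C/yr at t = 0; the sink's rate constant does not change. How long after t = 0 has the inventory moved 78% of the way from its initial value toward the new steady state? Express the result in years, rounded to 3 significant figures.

τ = M₀/F₀ = 594/147 = 4.041 yr.
The remaining gap fraction is e^(−t/τ); 78% covered ⇒ e^(−t/τ) = 0.220.
t = −τ ln(0.220) = 4.041 × 1.514 = 6.118 yr.

6.12 yr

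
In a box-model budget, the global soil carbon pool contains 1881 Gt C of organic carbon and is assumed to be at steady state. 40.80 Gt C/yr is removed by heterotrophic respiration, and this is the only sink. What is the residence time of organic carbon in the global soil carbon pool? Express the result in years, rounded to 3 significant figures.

τ = M / F = 1881 / 40.80 = 46.10 yr.

46.1 yr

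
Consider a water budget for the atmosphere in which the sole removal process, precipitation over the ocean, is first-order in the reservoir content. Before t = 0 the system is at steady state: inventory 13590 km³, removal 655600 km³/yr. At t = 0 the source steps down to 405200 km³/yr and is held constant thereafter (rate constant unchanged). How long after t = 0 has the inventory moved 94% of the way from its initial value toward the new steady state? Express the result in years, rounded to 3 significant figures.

τ = M₀/F₀ = 13590/655600 = 0.02073 yr.
The remaining gap fraction is e^(−t/τ); 94% covered ⇒ e^(−t/τ) = 0.0600.
t = −τ ln(0.0600) = 0.02073 × 2.813 = 0.05832 yr.

0.0583 yr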